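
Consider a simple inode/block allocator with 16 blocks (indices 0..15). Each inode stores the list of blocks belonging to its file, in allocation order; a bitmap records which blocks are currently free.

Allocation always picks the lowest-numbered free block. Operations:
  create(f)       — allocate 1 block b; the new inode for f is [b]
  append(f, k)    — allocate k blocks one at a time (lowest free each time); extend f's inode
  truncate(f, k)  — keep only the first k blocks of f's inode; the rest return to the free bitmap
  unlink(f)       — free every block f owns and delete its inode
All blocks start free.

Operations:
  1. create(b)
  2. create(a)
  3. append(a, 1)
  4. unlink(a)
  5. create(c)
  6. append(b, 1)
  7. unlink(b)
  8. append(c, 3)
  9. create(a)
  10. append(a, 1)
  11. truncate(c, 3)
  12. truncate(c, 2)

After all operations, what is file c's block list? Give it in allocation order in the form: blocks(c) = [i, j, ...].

blocks(c) = [1, 0]

[1] create(b) — b=0 (map F...............)
[2] create(a) — a=1 b=0 (map FF..............)
[3] append(a, 1) — a=1,2 b=0 (map FFF.............)
[4] unlink(a) — b=0 (map F...............)
[5] create(c) — b=0 c=1 (map FF..............)
[6] append(b, 1) — b=0,2 c=1 (map FFF.............)
[7] unlink(b) — c=1 (map .F..............)
[8] append(c, 3) — c=1,0,2,3 (map FFFF............)
[9] create(a) — a=4 c=1,0,2,3 (map FFFFF...........)
[10] append(a, 1) — a=4,5 c=1,0,2,3 (map FFFFFF..........)
[11] truncate(c, 3) — a=4,5 c=1,0,2 (map FFF.FF..........)
[12] truncate(c, 2) — a=4,5 c=1,0 (map FF..FF..........)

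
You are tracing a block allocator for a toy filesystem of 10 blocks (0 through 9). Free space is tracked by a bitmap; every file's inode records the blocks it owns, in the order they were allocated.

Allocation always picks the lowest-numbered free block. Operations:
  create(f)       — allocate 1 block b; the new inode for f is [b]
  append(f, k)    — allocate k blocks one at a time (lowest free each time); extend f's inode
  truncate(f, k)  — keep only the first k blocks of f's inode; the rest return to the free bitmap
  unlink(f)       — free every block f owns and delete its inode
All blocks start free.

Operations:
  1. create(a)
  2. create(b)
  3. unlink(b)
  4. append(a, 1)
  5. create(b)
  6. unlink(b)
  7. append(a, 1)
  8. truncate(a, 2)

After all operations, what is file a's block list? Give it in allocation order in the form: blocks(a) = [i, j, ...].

  1. create(a)  ⇒  F.........  {a→[0]}
  2. create(b)  ⇒  FF........  {a→[0]; b→[1]}
  3. unlink(b)  ⇒  F.........  {a→[0]}
  4. append(a, 1)  ⇒  FF........  {a→[0, 1]}
  5. create(b)  ⇒  FFF.......  {a→[0, 1]; b→[2]}
  6. unlink(b)  ⇒  FF........  {a→[0, 1]}
  7. append(a, 1)  ⇒  FFF.......  {a→[0, 1, 2]}
  8. truncate(a, 2)  ⇒  FF........  {a→[0, 1]}

blocks(a) = [0, 1]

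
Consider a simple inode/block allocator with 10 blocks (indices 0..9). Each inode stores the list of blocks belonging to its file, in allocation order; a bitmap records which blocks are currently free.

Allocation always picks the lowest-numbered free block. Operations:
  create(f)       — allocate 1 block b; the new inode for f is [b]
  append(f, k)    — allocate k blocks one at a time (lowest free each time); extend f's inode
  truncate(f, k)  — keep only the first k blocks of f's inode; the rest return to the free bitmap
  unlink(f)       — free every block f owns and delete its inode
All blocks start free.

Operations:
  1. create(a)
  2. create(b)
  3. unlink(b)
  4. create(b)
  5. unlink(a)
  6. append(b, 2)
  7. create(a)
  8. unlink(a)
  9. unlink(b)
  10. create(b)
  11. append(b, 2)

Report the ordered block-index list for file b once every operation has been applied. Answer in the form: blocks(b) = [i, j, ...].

create(a): bitmap=F......... | a=[0]
create(b): bitmap=FF........ | a=[0] b=[1]
unlink(b): bitmap=F......... | a=[0]
create(b): bitmap=FF........ | a=[0] b=[1]
unlink(a): bitmap=.F........ | b=[1]
append(b, 2): bitmap=FFF....... | b=[1, 0, 2]
create(a): bitmap=FFFF...... | a=[3] b=[1, 0, 2]
unlink(a): bitmap=FFF....... | b=[1, 0, 2]
unlink(b): bitmap=.......... | 
create(b): bitmap=F......... | b=[0]
append(b, 2): bitmap=FFF....... | b=[0, 1, 2]

blocks(b) = [0, 1, 2]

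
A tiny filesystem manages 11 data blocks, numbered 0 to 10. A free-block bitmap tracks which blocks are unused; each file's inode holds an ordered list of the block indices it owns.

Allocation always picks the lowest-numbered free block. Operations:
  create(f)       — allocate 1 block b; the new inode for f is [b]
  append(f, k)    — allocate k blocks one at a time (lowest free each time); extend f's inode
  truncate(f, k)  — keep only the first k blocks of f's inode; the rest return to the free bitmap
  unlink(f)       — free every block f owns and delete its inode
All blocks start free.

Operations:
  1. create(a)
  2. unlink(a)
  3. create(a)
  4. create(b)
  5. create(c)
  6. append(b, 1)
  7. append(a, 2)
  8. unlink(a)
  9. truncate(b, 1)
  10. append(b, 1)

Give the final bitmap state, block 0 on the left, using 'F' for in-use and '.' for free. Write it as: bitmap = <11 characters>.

bitmap = FFF........

create(a): bitmap=F.......... | a=[0]
unlink(a): bitmap=........... | 
create(a): bitmap=F.......... | a=[0]
create(b): bitmap=FF......... | a=[0] b=[1]
create(c): bitmap=FFF........ | a=[0] b=[1] c=[2]
append(b, 1): bitmap=FFFF....... | a=[0] b=[1, 3] c=[2]
append(a, 2): bitmap=FFFFFF..... | a=[0, 4, 5] b=[1, 3] c=[2]
unlink(a): bitmap=.FFF....... | b=[1, 3] c=[2]
truncate(b, 1): bitmap=.FF........ | b=[1] c=[2]
append(b, 1): bitmap=FFF........ | b=[1, 0] c=[2]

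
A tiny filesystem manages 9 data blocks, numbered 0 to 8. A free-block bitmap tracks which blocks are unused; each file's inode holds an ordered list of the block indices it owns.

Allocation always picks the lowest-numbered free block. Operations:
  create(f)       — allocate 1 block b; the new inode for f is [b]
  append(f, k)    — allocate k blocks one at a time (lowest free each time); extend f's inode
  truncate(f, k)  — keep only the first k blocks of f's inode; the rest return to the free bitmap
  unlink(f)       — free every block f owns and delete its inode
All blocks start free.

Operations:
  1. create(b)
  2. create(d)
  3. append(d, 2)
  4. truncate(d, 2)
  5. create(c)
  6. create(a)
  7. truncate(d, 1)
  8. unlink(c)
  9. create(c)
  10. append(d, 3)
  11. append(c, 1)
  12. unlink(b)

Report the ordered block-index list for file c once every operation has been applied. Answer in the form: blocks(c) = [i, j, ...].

  1. create(b)  ⇒  F........  {b→[0]}
  2. create(d)  ⇒  FF.......  {b→[0]; d→[1]}
  3. append(d, 2)  ⇒  FFFF.....  {b→[0]; d→[1, 2, 3]}
  4. truncate(d, 2)  ⇒  FFF......  {b→[0]; d→[1, 2]}
  5. create(c)  ⇒  FFFF.....  {b→[0]; c→[3]; d→[1, 2]}
  6. create(a)  ⇒  FFFFF....  {a→[4]; b→[0]; c→[3]; d→[1, 2]}
  7. truncate(d, 1)  ⇒  FF.FF....  {a→[4]; b→[0]; c→[3]; d→[1]}
  8. unlink(c)  ⇒  FF..F....  {a→[4]; b→[0]; d→[1]}
  9. create(c)  ⇒  FFF.F....  {a→[4]; b→[0]; c→[2]; d→[1]}
  10. append(d, 3)  ⇒  FFFFFFF..  {a→[4]; b→[0]; c→[2]; d→[1, 3, 5, 6]}
  11. append(c, 1)  ⇒  FFFFFFFF.  {a→[4]; b→[0]; c→[2, 7]; d→[1, 3, 5, 6]}
  12. unlink(b)  ⇒  .FFFFFFF.  {a→[4]; c→[2, 7]; d→[1, 3, 5, 6]}

blocks(c) = [2, 7]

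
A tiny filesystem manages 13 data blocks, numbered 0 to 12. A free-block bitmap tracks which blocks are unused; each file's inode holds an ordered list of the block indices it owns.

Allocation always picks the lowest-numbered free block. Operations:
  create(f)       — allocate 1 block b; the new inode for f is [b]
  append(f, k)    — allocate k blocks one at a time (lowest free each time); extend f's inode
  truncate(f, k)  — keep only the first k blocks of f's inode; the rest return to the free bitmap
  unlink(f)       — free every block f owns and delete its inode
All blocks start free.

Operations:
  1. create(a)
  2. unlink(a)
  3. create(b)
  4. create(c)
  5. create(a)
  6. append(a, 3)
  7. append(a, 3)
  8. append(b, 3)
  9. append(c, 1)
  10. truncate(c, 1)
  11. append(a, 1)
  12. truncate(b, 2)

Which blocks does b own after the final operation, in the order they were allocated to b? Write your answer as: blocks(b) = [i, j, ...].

blocks(b) = [0, 9]

  1. create(a)  ⇒  F............  {a→[0]}
  2. unlink(a)  ⇒  .............  {}
  3. create(b)  ⇒  F............  {b→[0]}
  4. create(c)  ⇒  FF...........  {b→[0]; c→[1]}
  5. create(a)  ⇒  FFF..........  {a→[2]; b→[0]; c→[1]}
  6. append(a, 3)  ⇒  FFFFFF.......  {a→[2, 3, 4, 5]; b→[0]; c→[1]}
  7. append(a, 3)  ⇒  FFFFFFFFF....  {a→[2, 3, 4, 5, 6, 7, 8]; b→[0]; c→[1]}
  8. append(b, 3)  ⇒  FFFFFFFFFFFF.  {a→[2, 3, 4, 5, 6, 7, 8]; b→[0, 9, 10, 11]; c→[1]}
  9. append(c, 1)  ⇒  FFFFFFFFFFFFF  {a→[2, 3, 4, 5, 6, 7, 8]; b→[0, 9, 10, 11]; c→[1, 12]}
  10. truncate(c, 1)  ⇒  FFFFFFFFFFFF.  {a→[2, 3, 4, 5, 6, 7, 8]; b→[0, 9, 10, 11]; c→[1]}
  11. append(a, 1)  ⇒  FFFFFFFFFFFFF  {a→[2, 3, 4, 5, 6, 7, 8, 12]; b→[0, 9, 10, 11]; c→[1]}
  12. truncate(b, 2)  ⇒  FFFFFFFFFF..F  {a→[2, 3, 4, 5, 6, 7, 8, 12]; b→[0, 9]; c→[1]}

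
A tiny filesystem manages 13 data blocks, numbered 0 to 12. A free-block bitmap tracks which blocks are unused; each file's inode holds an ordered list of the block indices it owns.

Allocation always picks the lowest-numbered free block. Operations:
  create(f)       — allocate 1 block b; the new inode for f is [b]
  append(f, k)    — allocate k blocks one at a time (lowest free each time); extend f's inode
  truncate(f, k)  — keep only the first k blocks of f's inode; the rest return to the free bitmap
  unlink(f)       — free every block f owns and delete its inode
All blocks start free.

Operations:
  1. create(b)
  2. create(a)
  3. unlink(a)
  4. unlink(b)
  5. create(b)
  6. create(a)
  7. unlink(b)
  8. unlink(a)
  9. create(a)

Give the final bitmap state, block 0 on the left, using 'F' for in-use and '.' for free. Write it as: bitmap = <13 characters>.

[1] create(b) — b=0 (map F............)
[2] create(a) — a=1 b=0 (map FF...........)
[3] unlink(a) — b=0 (map F............)
[4] unlink(b) —  (map .............)
[5] create(b) — b=0 (map F............)
[6] create(a) — a=1 b=0 (map FF...........)
[7] unlink(b) — a=1 (map .F...........)
[8] unlink(a) —  (map .............)
[9] create(a) — a=0 (map F............)

bitmap = F............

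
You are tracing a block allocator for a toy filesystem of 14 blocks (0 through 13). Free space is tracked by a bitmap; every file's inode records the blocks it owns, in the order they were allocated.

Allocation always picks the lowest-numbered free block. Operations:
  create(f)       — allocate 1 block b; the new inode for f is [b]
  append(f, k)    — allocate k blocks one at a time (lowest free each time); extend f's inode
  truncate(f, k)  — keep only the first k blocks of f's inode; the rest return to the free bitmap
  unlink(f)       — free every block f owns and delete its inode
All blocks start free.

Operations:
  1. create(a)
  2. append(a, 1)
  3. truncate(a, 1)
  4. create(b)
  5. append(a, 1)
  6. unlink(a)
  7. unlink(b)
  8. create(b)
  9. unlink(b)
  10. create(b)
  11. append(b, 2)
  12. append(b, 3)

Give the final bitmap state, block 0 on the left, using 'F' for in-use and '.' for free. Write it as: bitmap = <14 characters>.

[1] create(a) — a=0 (map F.............)
[2] append(a, 1) — a=0,1 (map FF............)
[3] truncate(a, 1) — a=0 (map F.............)
[4] create(b) — a=0 b=1 (map FF............)
[5] append(a, 1) — a=0,2 b=1 (map FFF...........)
[6] unlink(a) — b=1 (map .F............)
[7] unlink(b) —  (map ..............)
[8] create(b) — b=0 (map F.............)
[9] unlink(b) —  (map ..............)
[10] create(b) — b=0 (map F.............)
[11] append(b, 2) — b=0,1,2 (map FFF...........)
[12] append(b, 3) — b=0,1,2,3,4,5 (map FFFFFF........)

bitmap = FFFFFF........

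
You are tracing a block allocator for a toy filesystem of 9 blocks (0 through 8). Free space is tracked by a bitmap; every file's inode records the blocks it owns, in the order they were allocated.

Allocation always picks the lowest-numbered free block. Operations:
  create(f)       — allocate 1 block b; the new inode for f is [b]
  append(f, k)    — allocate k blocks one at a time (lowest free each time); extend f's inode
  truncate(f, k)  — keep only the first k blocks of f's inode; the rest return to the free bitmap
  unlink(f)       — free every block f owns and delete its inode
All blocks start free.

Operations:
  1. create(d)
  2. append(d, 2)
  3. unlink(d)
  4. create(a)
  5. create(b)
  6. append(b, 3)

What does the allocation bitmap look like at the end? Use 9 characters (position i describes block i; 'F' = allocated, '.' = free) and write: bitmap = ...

bitmap = FFFFF....

create(d): bitmap=F........ | d=[0]
append(d, 2): bitmap=FFF...... | d=[0, 1, 2]
unlink(d): bitmap=......... | 
create(a): bitmap=F........ | a=[0]
create(b): bitmap=FF....... | a=[0] b=[1]
append(b, 3): bitmap=FFFFF.... | a=[0] b=[1, 2, 3, 4]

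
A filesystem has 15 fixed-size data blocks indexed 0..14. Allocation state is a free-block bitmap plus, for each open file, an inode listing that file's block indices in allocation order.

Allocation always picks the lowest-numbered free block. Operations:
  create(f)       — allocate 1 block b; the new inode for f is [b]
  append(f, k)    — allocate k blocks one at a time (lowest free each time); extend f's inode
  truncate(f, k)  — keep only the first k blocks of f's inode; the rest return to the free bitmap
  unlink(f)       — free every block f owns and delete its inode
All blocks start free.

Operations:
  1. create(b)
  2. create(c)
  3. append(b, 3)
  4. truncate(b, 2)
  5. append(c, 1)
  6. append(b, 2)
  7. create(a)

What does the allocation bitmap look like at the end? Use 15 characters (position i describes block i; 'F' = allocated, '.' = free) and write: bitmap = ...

bitmap = FFFFFFF........

after create(b) → b:[0]  free=[F..............]
after create(c) → b:[0], c:[1]  free=[FF.............]
after append(b, 3) → b:[0, 2, 3, 4], c:[1]  free=[FFFFF..........]
after truncate(b, 2) → b:[0, 2], c:[1]  free=[FFF............]
after append(c, 1) → b:[0, 2], c:[1, 3]  free=[FFFF...........]
after append(b, 2) → b:[0, 2, 4, 5], c:[1, 3]  free=[FFFFFF.........]
after create(a) → a:[6], b:[0, 2, 4, 5], c:[1, 3]  free=[FFFFFFF........]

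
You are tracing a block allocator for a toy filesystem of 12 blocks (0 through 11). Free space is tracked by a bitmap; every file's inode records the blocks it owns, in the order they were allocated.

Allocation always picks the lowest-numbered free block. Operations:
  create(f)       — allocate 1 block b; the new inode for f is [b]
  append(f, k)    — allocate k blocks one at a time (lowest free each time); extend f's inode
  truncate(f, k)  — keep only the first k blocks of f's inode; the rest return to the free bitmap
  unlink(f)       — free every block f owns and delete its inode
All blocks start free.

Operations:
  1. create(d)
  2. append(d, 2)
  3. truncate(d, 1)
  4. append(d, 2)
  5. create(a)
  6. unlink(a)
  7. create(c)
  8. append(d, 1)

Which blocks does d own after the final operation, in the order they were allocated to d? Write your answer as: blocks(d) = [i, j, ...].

create(d): bitmap=F........... | d=[0]
append(d, 2): bitmap=FFF......... | d=[0, 1, 2]
truncate(d, 1): bitmap=F........... | d=[0]
append(d, 2): bitmap=FFF......... | d=[0, 1, 2]
create(a): bitmap=FFFF........ | a=[3] d=[0, 1, 2]
unlink(a): bitmap=FFF......... | d=[0, 1, 2]
create(c): bitmap=FFFF........ | c=[3] d=[0, 1, 2]
append(d, 1): bitmap=FFFFF....... | c=[3] d=[0, 1, 2, 4]

blocks(d) = [0, 1, 2, 4]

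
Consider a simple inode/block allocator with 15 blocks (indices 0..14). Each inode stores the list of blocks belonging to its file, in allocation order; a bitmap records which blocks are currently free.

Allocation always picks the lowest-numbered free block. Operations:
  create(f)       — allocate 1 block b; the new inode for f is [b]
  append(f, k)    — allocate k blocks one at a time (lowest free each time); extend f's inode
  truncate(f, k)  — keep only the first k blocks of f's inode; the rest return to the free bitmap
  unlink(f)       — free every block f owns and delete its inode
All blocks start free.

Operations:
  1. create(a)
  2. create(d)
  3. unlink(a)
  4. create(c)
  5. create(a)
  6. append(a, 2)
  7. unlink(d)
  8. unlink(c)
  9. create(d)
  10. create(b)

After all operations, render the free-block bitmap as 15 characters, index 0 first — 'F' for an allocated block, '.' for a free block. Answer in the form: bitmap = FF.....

bitmap = FFFFF..........

  1. create(a)  ⇒  F..............  {a→[0]}
  2. create(d)  ⇒  FF.............  {a→[0]; d→[1]}
  3. unlink(a)  ⇒  .F.............  {d→[1]}
  4. create(c)  ⇒  FF.............  {c→[0]; d→[1]}
  5. create(a)  ⇒  FFF............  {a→[2]; c→[0]; d→[1]}
  6. append(a, 2)  ⇒  FFFFF..........  {a→[2, 3, 4]; c→[0]; d→[1]}
  7. unlink(d)  ⇒  F.FFF..........  {a→[2, 3, 4]; c→[0]}
  8. unlink(c)  ⇒  ..FFF..........  {a→[2, 3, 4]}
  9. create(d)  ⇒  F.FFF..........  {a→[2, 3, 4]; d→[0]}
  10. create(b)  ⇒  FFFFF..........  {a→[2, 3, 4]; b→[1]; d→[0]}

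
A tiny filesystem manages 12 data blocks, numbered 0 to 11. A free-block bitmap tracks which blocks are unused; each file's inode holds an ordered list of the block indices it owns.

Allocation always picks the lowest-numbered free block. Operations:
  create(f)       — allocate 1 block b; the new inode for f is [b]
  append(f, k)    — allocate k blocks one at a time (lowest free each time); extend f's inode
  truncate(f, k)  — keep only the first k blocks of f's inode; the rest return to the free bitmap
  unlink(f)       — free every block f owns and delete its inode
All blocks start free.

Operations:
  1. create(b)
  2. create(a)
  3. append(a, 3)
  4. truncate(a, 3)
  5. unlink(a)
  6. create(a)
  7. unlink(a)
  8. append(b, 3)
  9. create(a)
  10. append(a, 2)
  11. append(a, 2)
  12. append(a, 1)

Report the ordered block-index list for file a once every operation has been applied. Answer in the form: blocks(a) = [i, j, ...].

  1. create(b)  ⇒  F...........  {b→[0]}
  2. create(a)  ⇒  FF..........  {a→[1]; b→[0]}
  3. append(a, 3)  ⇒  FFFFF.......  {a→[1, 2, 3, 4]; b→[0]}
  4. truncate(a, 3)  ⇒  FFFF........  {a→[1, 2, 3]; b→[0]}
  5. unlink(a)  ⇒  F...........  {b→[0]}
  6. create(a)  ⇒  FF..........  {a→[1]; b→[0]}
  7. unlink(a)  ⇒  F...........  {b→[0]}
  8. append(b, 3)  ⇒  FFFF........  {b→[0, 1, 2, 3]}
  9. create(a)  ⇒  FFFFF.......  {a→[4]; b→[0, 1, 2, 3]}
  10. append(a, 2)  ⇒  FFFFFFF.....  {a→[4, 5, 6]; b→[0, 1, 2, 3]}
  11. append(a, 2)  ⇒  FFFFFFFFF...  {a→[4, 5, 6, 7, 8]; b→[0, 1, 2, 3]}
  12. append(a, 1)  ⇒  FFFFFFFFFF..  {a→[4, 5, 6, 7, 8, 9]; b→[0, 1, 2, 3]}

blocks(a) = [4, 5, 6, 7, 8, 9]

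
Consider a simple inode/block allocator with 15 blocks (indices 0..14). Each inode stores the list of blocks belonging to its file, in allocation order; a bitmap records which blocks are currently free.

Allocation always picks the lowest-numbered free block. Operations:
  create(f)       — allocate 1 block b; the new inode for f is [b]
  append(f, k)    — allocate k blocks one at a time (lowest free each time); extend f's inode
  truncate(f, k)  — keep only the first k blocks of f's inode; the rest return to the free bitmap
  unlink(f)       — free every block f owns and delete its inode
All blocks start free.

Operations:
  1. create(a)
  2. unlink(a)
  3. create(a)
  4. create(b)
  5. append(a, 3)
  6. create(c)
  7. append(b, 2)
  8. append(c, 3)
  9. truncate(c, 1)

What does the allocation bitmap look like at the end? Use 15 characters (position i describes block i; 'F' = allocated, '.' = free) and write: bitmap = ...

create(a): bitmap=F.............. | a=[0]
unlink(a): bitmap=............... | 
create(a): bitmap=F.............. | a=[0]
create(b): bitmap=FF............. | a=[0] b=[1]
append(a, 3): bitmap=FFFFF.......... | a=[0, 2, 3, 4] b=[1]
create(c): bitmap=FFFFFF......... | a=[0, 2, 3, 4] b=[1] c=[5]
append(b, 2): bitmap=FFFFFFFF....... | a=[0, 2, 3, 4] b=[1, 6, 7] c=[5]
append(c, 3): bitmap=FFFFFFFFFFF.... | a=[0, 2, 3, 4] b=[1, 6, 7] c=[5, 8, 9, 10]
truncate(c, 1): bitmap=FFFFFFFF....... | a=[0, 2, 3, 4] b=[1, 6, 7] c=[5]

bitmap = FFFFFFFF.......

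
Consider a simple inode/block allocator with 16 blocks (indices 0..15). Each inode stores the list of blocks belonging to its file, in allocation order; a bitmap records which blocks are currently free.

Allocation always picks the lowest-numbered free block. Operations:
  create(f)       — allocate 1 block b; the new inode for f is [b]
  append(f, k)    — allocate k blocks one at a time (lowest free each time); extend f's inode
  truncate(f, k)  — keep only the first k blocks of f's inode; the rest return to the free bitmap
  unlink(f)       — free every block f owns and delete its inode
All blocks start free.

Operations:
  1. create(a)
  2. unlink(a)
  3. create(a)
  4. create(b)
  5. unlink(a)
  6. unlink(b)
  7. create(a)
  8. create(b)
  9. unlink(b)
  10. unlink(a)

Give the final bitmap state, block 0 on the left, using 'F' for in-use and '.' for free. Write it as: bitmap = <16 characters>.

bitmap = ................

after create(a) → a:[0]  free=[F...............]
after unlink(a) →   free=[................]
after create(a) → a:[0]  free=[F...............]
after create(b) → a:[0], b:[1]  free=[FF..............]
after unlink(a) → b:[1]  free=[.F..............]
after unlink(b) →   free=[................]
after create(a) → a:[0]  free=[F...............]
after create(b) → a:[0], b:[1]  free=[FF..............]
after unlink(b) → a:[0]  free=[F...............]
after unlink(a) →   free=[................]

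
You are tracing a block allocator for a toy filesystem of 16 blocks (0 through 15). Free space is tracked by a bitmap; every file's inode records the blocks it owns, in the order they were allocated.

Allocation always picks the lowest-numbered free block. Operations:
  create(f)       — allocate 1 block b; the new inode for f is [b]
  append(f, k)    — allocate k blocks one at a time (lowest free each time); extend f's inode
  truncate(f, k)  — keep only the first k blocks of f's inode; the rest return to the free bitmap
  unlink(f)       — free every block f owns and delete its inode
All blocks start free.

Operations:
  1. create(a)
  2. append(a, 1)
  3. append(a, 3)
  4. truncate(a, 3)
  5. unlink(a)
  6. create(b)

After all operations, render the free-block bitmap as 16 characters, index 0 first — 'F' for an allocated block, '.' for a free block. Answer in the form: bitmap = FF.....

after create(a) → a:[0]  free=[F...............]
after append(a, 1) → a:[0, 1]  free=[FF..............]
after append(a, 3) → a:[0, 1, 2, 3, 4]  free=[FFFFF...........]
after truncate(a, 3) → a:[0, 1, 2]  free=[FFF.............]
after unlink(a) →   free=[................]
after create(b) → b:[0]  free=[F...............]

bitmap = F...............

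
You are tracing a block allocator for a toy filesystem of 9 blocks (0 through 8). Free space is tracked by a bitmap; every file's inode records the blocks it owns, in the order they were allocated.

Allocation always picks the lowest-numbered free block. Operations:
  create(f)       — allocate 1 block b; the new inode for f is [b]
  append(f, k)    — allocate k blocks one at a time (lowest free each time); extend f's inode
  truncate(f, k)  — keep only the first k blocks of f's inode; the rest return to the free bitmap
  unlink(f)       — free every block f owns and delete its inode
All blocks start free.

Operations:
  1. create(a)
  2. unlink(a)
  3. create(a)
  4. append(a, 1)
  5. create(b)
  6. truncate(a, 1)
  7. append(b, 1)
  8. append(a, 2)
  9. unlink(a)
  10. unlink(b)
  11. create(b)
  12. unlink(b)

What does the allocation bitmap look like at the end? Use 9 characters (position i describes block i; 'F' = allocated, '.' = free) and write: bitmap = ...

create(a): bitmap=F........ | a=[0]
unlink(a): bitmap=......... | 
create(a): bitmap=F........ | a=[0]
append(a, 1): bitmap=FF....... | a=[0, 1]
create(b): bitmap=FFF...... | a=[0, 1] b=[2]
truncate(a, 1): bitmap=F.F...... | a=[0] b=[2]
append(b, 1): bitmap=FFF...... | a=[0] b=[2, 1]
append(a, 2): bitmap=FFFFF.... | a=[0, 3, 4] b=[2, 1]
unlink(a): bitmap=.FF...... | b=[2, 1]
unlink(b): bitmap=......... | 
create(b): bitmap=F........ | b=[0]
unlink(b): bitmap=......... | 

bitmap = .........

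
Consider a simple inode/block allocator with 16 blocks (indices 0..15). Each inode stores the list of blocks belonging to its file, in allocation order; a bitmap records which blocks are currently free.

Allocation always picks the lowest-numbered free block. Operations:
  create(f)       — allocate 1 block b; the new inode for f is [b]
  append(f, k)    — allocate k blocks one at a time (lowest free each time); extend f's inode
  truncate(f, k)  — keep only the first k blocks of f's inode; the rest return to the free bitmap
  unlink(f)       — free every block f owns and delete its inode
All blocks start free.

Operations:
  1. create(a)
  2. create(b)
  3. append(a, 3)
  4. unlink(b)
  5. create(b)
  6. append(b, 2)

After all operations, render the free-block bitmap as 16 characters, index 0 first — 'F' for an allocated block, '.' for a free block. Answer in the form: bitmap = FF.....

bitmap = FFFFFFF.........

[1] create(a) — a=0 (map F...............)
[2] create(b) — a=0 b=1 (map FF..............)
[3] append(a, 3) — a=0,2,3,4 b=1 (map FFFFF...........)
[4] unlink(b) — a=0,2,3,4 (map F.FFF...........)
[5] create(b) — a=0,2,3,4 b=1 (map FFFFF...........)
[6] append(b, 2) — a=0,2,3,4 b=1,5,6 (map FFFFFFF.........)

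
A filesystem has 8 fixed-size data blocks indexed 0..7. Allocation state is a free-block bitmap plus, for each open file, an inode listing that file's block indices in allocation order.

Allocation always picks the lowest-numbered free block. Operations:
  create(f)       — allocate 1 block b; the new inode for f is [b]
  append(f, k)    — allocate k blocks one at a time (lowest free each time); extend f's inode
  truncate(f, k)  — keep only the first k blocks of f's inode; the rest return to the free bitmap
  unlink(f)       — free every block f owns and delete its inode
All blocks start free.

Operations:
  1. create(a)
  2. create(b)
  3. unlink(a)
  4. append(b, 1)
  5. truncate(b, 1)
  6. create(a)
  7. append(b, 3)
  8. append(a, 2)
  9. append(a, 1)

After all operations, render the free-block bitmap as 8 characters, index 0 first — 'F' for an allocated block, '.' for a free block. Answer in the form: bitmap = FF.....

bitmap = FFFFFFFF

after create(a) → a:[0]  free=[F.......]
after create(b) → a:[0], b:[1]  free=[FF......]
after unlink(a) → b:[1]  free=[.F......]
after append(b, 1) → b:[1, 0]  free=[FF......]
after truncate(b, 1) → b:[1]  free=[.F......]
after create(a) → a:[0], b:[1]  free=[FF......]
after append(b, 3) → a:[0], b:[1, 2, 3, 4]  free=[FFFFF...]
after append(a, 2) → a:[0, 5, 6], b:[1, 2, 3, 4]  free=[FFFFFFF.]
after append(a, 1) → a:[0, 5, 6, 7], b:[1, 2, 3, 4]  free=[FFFFFFFF]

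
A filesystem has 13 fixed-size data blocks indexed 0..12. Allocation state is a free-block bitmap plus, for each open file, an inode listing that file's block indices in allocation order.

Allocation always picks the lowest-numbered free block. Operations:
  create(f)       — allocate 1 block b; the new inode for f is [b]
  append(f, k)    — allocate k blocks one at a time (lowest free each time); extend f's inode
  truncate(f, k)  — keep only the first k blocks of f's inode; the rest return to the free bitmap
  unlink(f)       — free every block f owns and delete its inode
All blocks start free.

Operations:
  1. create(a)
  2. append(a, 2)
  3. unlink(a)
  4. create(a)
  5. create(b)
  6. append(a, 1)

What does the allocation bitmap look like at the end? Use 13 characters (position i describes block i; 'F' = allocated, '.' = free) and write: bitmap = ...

bitmap = FFF..........

create(a): bitmap=F............ | a=[0]
append(a, 2): bitmap=FFF.......... | a=[0, 1, 2]
unlink(a): bitmap=............. | 
create(a): bitmap=F............ | a=[0]
create(b): bitmap=FF........... | a=[0] b=[1]
append(a, 1): bitmap=FFF.......... | a=[0, 2] b=[1]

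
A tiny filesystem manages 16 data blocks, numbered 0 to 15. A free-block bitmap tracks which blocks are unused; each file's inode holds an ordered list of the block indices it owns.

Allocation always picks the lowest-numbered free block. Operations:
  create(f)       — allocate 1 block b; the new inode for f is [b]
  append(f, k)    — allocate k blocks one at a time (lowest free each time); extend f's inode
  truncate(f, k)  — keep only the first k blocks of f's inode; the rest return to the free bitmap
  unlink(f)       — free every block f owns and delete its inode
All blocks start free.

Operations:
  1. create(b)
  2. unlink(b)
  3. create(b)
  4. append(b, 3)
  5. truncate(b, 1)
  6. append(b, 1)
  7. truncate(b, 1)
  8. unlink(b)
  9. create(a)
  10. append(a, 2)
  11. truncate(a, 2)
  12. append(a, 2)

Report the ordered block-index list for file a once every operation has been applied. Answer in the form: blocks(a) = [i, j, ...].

blocks(a) = [0, 1, 2, 3]

  1. create(b)  ⇒  F...............  {b→[0]}
  2. unlink(b)  ⇒  ................  {}
  3. create(b)  ⇒  F...............  {b→[0]}
  4. append(b, 3)  ⇒  FFFF............  {b→[0, 1, 2, 3]}
  5. truncate(b, 1)  ⇒  F...............  {b→[0]}
  6. append(b, 1)  ⇒  FF..............  {b→[0, 1]}
  7. truncate(b, 1)  ⇒  F...............  {b→[0]}
  8. unlink(b)  ⇒  ................  {}
  9. create(a)  ⇒  F...............  {a→[0]}
  10. append(a, 2)  ⇒  FFF.............  {a→[0, 1, 2]}
  11. truncate(a, 2)  ⇒  FF..............  {a→[0, 1]}
  12. append(a, 2)  ⇒  FFFF............  {a→[0, 1, 2, 3]}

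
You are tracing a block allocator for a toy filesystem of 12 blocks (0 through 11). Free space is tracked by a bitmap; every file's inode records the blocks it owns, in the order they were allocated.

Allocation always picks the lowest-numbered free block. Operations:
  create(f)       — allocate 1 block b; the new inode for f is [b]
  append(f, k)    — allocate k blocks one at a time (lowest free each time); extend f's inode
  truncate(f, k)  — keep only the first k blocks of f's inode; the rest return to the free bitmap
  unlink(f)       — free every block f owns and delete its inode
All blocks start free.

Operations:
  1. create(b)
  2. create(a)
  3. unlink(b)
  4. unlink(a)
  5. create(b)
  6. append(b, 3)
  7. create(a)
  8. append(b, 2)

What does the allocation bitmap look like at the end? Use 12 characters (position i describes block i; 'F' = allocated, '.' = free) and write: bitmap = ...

[1] create(b) — b=0 (map F...........)
[2] create(a) — a=1 b=0 (map FF..........)
[3] unlink(b) — a=1 (map .F..........)
[4] unlink(a) —  (map ............)
[5] create(b) — b=0 (map F...........)
[6] append(b, 3) — b=0,1,2,3 (map FFFF........)
[7] create(a) — a=4 b=0,1,2,3 (map FFFFF.......)
[8] append(b, 2) — a=4 b=0,1,2,3,5,6 (map FFFFFFF.....)

bitmap = FFFFFFF.....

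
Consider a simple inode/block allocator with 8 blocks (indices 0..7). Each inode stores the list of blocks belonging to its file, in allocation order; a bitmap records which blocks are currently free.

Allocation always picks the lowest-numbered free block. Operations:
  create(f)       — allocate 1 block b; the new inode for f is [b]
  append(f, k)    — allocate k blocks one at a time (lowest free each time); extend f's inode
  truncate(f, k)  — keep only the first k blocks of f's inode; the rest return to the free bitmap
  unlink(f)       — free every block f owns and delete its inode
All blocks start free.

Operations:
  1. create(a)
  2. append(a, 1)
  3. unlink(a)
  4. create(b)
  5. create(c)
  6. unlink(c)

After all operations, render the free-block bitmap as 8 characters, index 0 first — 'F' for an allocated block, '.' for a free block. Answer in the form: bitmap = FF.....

bitmap = F.......

after create(a) → a:[0]  free=[F.......]
after append(a, 1) → a:[0, 1]  free=[FF......]
after unlink(a) →   free=[........]
after create(b) → b:[0]  free=[F.......]
after create(c) → b:[0], c:[1]  free=[FF......]
after unlink(c) → b:[0]  free=[F.......]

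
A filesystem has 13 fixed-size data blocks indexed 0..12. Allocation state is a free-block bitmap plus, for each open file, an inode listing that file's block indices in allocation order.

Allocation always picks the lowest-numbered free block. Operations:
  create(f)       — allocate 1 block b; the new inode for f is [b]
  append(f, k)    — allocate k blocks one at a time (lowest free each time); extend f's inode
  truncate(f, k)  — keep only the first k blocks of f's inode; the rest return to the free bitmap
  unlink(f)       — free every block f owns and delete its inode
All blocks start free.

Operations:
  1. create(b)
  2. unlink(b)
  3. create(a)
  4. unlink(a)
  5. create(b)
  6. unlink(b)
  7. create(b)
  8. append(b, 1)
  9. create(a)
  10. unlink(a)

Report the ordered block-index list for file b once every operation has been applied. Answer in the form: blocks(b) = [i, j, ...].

blocks(b) = [0, 1]

after create(b) → b:[0]  free=[F............]
after unlink(b) →   free=[.............]
after create(a) → a:[0]  free=[F............]
after unlink(a) →   free=[.............]
after create(b) → b:[0]  free=[F............]
after unlink(b) →   free=[.............]
after create(b) → b:[0]  free=[F............]
after append(b, 1) → b:[0, 1]  free=[FF...........]
after create(a) → a:[2], b:[0, 1]  free=[FFF..........]
after unlink(a) → b:[0, 1]  free=[FF...........]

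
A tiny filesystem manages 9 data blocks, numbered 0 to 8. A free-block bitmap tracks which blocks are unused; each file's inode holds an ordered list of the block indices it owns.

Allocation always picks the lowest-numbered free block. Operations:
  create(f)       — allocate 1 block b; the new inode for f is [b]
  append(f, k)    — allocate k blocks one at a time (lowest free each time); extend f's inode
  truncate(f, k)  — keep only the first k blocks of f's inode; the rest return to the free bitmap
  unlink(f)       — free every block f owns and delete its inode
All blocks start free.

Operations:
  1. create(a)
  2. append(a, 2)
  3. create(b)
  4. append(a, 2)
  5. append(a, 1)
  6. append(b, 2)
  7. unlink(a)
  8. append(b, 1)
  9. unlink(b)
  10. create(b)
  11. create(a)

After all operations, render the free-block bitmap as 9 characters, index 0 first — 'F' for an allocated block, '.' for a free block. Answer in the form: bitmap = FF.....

[1] create(a) — a=0 (map F........)
[2] append(a, 2) — a=0,1,2 (map FFF......)
[3] create(b) — a=0,1,2 b=3 (map FFFF.....)
[4] append(a, 2) — a=0,1,2,4,5 b=3 (map FFFFFF...)
[5] append(a, 1) — a=0,1,2,4,5,6 b=3 (map FFFFFFF..)
[6] append(b, 2) — a=0,1,2,4,5,6 b=3,7,8 (map FFFFFFFFF)
[7] unlink(a) — b=3,7,8 (map ...F...FF)
[8] append(b, 1) — b=3,7,8,0 (map F..F...FF)
[9] unlink(b) —  (map .........)
[10] create(b) — b=0 (map F........)
[11] create(a) — a=1 b=0 (map FF.......)

bitmap = FF.......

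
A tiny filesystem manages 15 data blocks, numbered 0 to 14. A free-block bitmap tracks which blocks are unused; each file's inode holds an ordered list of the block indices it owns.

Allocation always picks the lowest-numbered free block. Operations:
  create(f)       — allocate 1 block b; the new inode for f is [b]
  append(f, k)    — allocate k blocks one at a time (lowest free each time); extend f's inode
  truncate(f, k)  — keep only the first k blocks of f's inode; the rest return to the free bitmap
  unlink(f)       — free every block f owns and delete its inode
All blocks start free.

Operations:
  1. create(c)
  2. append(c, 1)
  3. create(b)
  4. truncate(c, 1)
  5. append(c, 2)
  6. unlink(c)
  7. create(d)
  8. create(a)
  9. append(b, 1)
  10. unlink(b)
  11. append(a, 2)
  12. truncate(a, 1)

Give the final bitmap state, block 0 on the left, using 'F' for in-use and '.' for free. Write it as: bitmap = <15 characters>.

[1] create(c) — c=0 (map F..............)
[2] append(c, 1) — c=0,1 (map FF.............)
[3] create(b) — b=2 c=0,1 (map FFF............)
[4] truncate(c, 1) — b=2 c=0 (map F.F............)
[5] append(c, 2) — b=2 c=0,1,3 (map FFFF...........)
[6] unlink(c) — b=2 (map ..F............)
[7] create(d) — b=2 d=0 (map F.F............)
[8] create(a) — a=1 b=2 d=0 (map FFF............)
[9] append(b, 1) — a=1 b=2,3 d=0 (map FFFF...........)
[10] unlink(b) — a=1 d=0 (map FF.............)
[11] append(a, 2) — a=1,2,3 d=0 (map FFFF...........)
[12] truncate(a, 1) — a=1 d=0 (map FF.............)

bitmap = FF.............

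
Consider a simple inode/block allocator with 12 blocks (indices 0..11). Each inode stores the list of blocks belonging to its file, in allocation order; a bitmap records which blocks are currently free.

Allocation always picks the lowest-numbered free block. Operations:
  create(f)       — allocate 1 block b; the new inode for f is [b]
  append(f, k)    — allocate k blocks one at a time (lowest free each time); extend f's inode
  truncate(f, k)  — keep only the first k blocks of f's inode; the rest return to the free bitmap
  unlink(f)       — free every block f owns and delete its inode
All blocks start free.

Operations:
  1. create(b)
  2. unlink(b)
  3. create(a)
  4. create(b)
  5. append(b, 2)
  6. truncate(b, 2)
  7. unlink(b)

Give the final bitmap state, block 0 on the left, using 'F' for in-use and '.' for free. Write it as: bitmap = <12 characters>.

bitmap = F...........

after create(b) → b:[0]  free=[F...........]
after unlink(b) →   free=[............]
after create(a) → a:[0]  free=[F...........]
after create(b) → a:[0], b:[1]  free=[FF..........]
after append(b, 2) → a:[0], b:[1, 2, 3]  free=[FFFF........]
after truncate(b, 2) → a:[0], b:[1, 2]  free=[FFF.........]
after unlink(b) → a:[0]  free=[F...........]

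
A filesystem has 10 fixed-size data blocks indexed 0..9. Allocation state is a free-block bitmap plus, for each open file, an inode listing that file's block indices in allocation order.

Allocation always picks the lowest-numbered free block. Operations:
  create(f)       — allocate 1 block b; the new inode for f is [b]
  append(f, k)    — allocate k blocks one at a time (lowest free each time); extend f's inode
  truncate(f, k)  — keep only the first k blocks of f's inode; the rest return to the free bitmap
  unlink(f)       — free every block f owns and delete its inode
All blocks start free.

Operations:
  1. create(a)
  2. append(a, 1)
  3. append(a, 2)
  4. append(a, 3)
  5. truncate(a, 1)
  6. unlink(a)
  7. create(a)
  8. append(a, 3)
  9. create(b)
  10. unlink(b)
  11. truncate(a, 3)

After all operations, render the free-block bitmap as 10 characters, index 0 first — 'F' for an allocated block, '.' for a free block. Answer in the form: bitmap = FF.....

bitmap = FFF.......

  1. create(a)  ⇒  F.........  {a→[0]}
  2. append(a, 1)  ⇒  FF........  {a→[0, 1]}
  3. append(a, 2)  ⇒  FFFF......  {a→[0, 1, 2, 3]}
  4. append(a, 3)  ⇒  FFFFFFF...  {a→[0, 1, 2, 3, 4, 5, 6]}
  5. truncate(a, 1)  ⇒  F.........  {a→[0]}
  6. unlink(a)  ⇒  ..........  {}
  7. create(a)  ⇒  F.........  {a→[0]}
  8. append(a, 3)  ⇒  FFFF......  {a→[0, 1, 2, 3]}
  9. create(b)  ⇒  FFFFF.....  {a→[0, 1, 2, 3]; b→[4]}
  10. unlink(b)  ⇒  FFFF......  {a→[0, 1, 2, 3]}
  11. truncate(a, 3)  ⇒  FFF.......  {a→[0, 1, 2]}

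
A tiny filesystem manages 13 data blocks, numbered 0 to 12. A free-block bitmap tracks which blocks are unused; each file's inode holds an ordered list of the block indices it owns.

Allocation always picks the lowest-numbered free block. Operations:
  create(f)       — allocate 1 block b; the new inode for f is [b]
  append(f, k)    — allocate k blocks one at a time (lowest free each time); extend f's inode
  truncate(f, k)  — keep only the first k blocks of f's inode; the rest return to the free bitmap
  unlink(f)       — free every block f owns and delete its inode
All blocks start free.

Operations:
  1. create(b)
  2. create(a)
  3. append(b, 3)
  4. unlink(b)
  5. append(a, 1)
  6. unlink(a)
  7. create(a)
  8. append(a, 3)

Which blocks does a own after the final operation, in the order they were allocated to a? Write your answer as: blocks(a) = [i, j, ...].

  1. create(b)  ⇒  F............  {b→[0]}
  2. create(a)  ⇒  FF...........  {a→[1]; b→[0]}
  3. append(b, 3)  ⇒  FFFFF........  {a→[1]; b→[0, 2, 3, 4]}
  4. unlink(b)  ⇒  .F...........  {a→[1]}
  5. append(a, 1)  ⇒  FF...........  {a→[1, 0]}
  6. unlink(a)  ⇒  .............  {}
  7. create(a)  ⇒  F............  {a→[0]}
  8. append(a, 3)  ⇒  FFFF.........  {a→[0, 1, 2, 3]}

blocks(a) = [0, 1, 2, 3]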